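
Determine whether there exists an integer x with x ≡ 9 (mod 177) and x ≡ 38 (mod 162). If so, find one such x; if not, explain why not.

No such integer exists.

Reduce both congruences modulo 3, which divides 177 and 162: they say x ≡ 9 (mod 3) and x ≡ 38 (mod 3).
These are incompatible: 9 − 38 = -29 is not divisible by 3.
So no integer satisfies both congruences.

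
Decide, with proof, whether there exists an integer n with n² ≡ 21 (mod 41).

n = 12

Take n = 12. Then 12² = 144 = 3·41 + 21, so 12² ≡ 21 (mod 41).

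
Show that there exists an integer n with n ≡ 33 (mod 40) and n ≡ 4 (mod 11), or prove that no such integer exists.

n = 433

The moduli 40 and 11 are coprime, so by the Chinese Remainder Theorem a unique solution modulo 440 exists.
Write n = 33 + 40t and require 33 + 40t ≡ 4 (mod 11), i.e. 40t ≡ 4 (mod 11).
40 ≡ 7 (mod 11), so this reads 7t ≡ 4 (mod 11). Note 7·8 = 56 ≡ 1 (mod 11) (as 56 − 1 = 5·11), so 7⁻¹ ≡ 8.
Multiplying by 8: t ≡ 8·4 = 32 ≡ 10 (mod 11).
Taking t = 10 gives n = 33 + 40·10 = 433.
Check: 433 mod 40 = 33, 433 mod 11 = 4. ✓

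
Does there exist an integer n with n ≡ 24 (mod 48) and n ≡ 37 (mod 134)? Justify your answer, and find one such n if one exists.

gcd(48, 134) = 2. If n ≡ 24 (mod 48) and n ≡ 37 (mod 134), then n ≡ 24 (mod 2) and n ≡ 37 (mod 2).
However 24 ≡ 0 and 37 ≡ 1 (mod 2), and 0 ≠ 1.
Therefore no such n exists.

There is no such integer.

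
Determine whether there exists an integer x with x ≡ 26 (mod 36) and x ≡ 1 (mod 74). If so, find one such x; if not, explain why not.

Both moduli are multiples of 2 = gcd(36, 74), so any solution would satisfy x ≡ 26 and x ≡ 1 modulo 2 simultaneously.
However 26 ≡ 0 and 1 ≡ 1 (mod 2), and 0 ≠ 1.
Therefore no such x exists.

No, no such integer exists.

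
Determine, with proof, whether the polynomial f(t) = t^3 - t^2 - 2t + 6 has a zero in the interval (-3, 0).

Such a root exists.

f(-3) = -24 and f(0) = 6, which have opposite signs.
Since f is a polynomial it is continuous on [-3, 0].
By the Intermediate Value Theorem, f takes the value 0 somewhere in the open interval.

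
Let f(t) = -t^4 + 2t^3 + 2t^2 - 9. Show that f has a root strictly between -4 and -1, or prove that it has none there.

No such root exists.

The endpoint values f(-4) = -361 and f(-1) = -10 are both negative. Claim: f(t) < 0 for every t in (-4, -1).
Shift to the endpoint -1: with t = -1 − u (0 < u < 3), one computes f(-1 − u) = -u^4 - 6u^3 - 10u^2 - 6u - 10.
The nonzero coefficients here are all negative, so for u > 0 every term is negative (or zero), and the constant term -10 is strictly negative.
Therefore f(t) < 0 throughout (-4, -1), and f has no zero there.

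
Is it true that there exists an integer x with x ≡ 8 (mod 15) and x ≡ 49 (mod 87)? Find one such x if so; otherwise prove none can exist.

There is no such integer.

Both moduli are multiples of 3 = gcd(15, 87), so any solution would satisfy x ≡ 8 and x ≡ 49 modulo 3 simultaneously.
However 8 ≡ 2 and 49 ≡ 1 (mod 3), and 2 ≠ 1.
Therefore no such x exists.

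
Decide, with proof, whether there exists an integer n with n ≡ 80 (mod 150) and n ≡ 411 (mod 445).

Both moduli are multiples of 5 = gcd(150, 445), so any solution would satisfy n ≡ 80 and n ≡ 411 modulo 5 simultaneously.
These are incompatible: 80 − 411 = -331 is not divisible by 5.
Therefore no such n exists.

No such integer exists.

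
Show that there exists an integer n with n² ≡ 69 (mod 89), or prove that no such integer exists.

n = 46 works: 46² = 2116, and 2116 − 69 = 2047 = 23·89.

n = 46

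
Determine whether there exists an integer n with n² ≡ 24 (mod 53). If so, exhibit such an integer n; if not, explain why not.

n = 17

n = 17 works: 17² = 289, and 289 − 24 = 265 = 5·53.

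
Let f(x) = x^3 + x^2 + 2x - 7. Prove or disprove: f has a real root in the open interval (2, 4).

f(2) = 9 and f(4) = 81, both positive.
f'(x) = 3x^2 + 2x + 2 has discriminant 2² − 4·3·2 = -20 < 0, so f' has no real roots and is positive for every real x.
Hence f is strictly increasing on ℝ, and in particular on [2, 4]. A strictly monotone function with same-sign endpoint values stays positive on the whole interval, so f has no zero in (2, 4).

No.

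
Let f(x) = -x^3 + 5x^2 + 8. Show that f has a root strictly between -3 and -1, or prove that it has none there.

No such root exists.

f(-3) = 80 and f(-1) = 14, both positive, so a sign-change argument is unavailable; we show f keeps this sign on the whole interval.
Substitute x = -1 − u, where 0 < u < 2 on the interval. Expanding, f(-1 − u) = u^3 + 8u^2 + 13u + 14.
The nonzero coefficients here are all positive, so for u > 0 every term is positive (or zero), and the constant term 14 is strictly positive.
So f is strictly positive on (-3, -1); no root exists in the interval.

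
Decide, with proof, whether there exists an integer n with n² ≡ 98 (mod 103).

n = 43

n = 43 works: 43² = 1849, and 1849 − 98 = 1751 = 17·103.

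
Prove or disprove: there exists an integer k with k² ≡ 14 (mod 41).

41 is prime, so by Euler's criterion 14 is a square mod 41 iff 14^((41−1)/2) = 14^20 ≡ 1 (mod 41).
Repeated squaring mod 41: 14^2 = 196 ≡ 32; 14^4 ≡ 32² = 1024 ≡ 40; 14^8 ≡ 40² = 1600 ≡ 1; 14^16 ≡ 1² = 1 ≡ 1.
Since 20 = 16 + 4, 14^20 ≡ 1 · 40; multiplying out mod 41: 1·40 = 40 ≡ 40. Thus 14^20 ≡ 40 ≡ −1 (mod 41).
The value −1 means 14 is a non-residue modulo 41, so k² ≡ 14 (mod 41) is impossible.

No, no such integer exists.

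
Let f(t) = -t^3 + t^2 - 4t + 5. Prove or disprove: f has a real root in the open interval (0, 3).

Yes, f has a root in the interval.

f(0) = 5 and f(3) = -25, which have opposite signs.
f is continuous everywhere (it is a polynomial), in particular on [0, 3].
By the Intermediate Value Theorem, f takes the value 0 somewhere in the open interval.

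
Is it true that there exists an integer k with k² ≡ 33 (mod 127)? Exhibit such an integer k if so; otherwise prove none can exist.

No, no such integer exists.

Apply Euler's criterion with the prime 127: 33 is a quadratic residue iff 33^63 ≡ 1 (mod 127), and a non-residue iff it is ≡ −1.
Squaring successively (mod 127): 33^2 = 1089 ≡ 73; 33^4 ≡ 73² = 5329 ≡ 122; 33^8 ≡ 122² = 14884 ≡ 25; 33^16 ≡ 25² = 625 ≡ 117; 33^32 ≡ 117² = 13689 ≡ 100.
Since 63 = 32 + 16 + 8 + 4 + 2 + 1, 33^63 ≡ 100 · 117 · 25 · 122 · 73 · 33; multiplying out mod 127: 100·117 = 11700 ≡ 16, then 16·25 = 400 ≡ 19, then 19·122 = 2318 ≡ 32, then 32·73 = 2336 ≡ 50, then 50·33 = 1650 ≡ 126. Thus 33^63 ≡ 126 ≡ −1 (mod 127).
By Euler's criterion 33 is a quadratic non-residue mod 127: no k satisfies k² ≡ 33 (mod 127).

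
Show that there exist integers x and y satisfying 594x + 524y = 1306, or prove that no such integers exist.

x = 101, y = -112

gcd(594, 524) = 2, and 2 divides 1306, so integer solutions exist.
Dividing through by 2 reduces the equation to 297x + 262y = 653.
Dividing repeatedly: 297 = 1·262 + 35, 262 = 7·35 + 17, 35 = 2·17 + 1, 17 = 17·1 + 0.
Back-substituting, 1 = 35 − 2·17 = 35 − 2·(262 − 7·35) = −2·262 + 15·35 = −2·262 + 15·(297 − 1·262) = 15·297 − 17·262; that is, 297·15 + 262·(-17) = 1.
Multiplying through by 653: x = 15·653 = 9795, y = (-17)·653 = -11101 is a solution.
Shifting by a multiple of (262, −297) keeps it a solution: x = 9795 − 37·262 = 101, y = -11101 + 37·297 = -112.
Check: 594·101 + 524·(-112) = 59994 − 58688 = 1306. ✓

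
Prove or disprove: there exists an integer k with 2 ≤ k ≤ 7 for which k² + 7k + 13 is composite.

k = 4

At k = 4: 4² + 7·4 + 13 = 57 = 3·19, which is composite.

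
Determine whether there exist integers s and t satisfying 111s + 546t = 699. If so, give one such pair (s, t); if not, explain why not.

s = 85, t = -16

gcd(111, 546) = 3, and 3 divides 699, so integer solutions exist.
Dividing through by 3 reduces the equation to 37s + 182t = 233.
Run the Euclidean algorithm on 182 and 37: 182 = 4·37 + 34, 37 = 1·34 + 3, 34 = 11·3 + 1, 3 = 3·1 + 0.
Working back up the chain: 1 = 34 − 11·3 = 34 − 11·(37 − 1·34) = −11·37 + 12·34 = −11·37 + 12·(182 − 4·37) = 12·182 − 59·37. So 37·(-59) + 182·12 = 1.
Times 233: 37·(-13747) + 182·2796 = 233, so (-13747, 2796) solves it.
Adding 76·182 to s and subtracting 76·37 from t gives the tidier solution (85, -16).
Check: 111·85 + 546·(-16) = 9435 − 8736 = 699. ✓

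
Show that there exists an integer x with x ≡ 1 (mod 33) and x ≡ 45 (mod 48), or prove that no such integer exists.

There is no such integer.

gcd(33, 48) = 3. If x ≡ 1 (mod 33) and x ≡ 45 (mod 48), then x ≡ 1 (mod 3) and x ≡ 45 (mod 3).
These are incompatible: 1 − 45 = -44 is not divisible by 3.
Hence the system has no solution.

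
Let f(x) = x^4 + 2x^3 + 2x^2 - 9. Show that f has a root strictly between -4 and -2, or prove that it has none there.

f(-4) = 151 and f(-2) = -1, which have opposite signs.
As a polynomial, f is continuous on every closed interval.
By the Intermediate Value Theorem, f takes the value 0 somewhere in the open interval.

Such a root exists.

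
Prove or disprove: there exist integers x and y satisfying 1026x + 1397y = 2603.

x = 908, y = -665

1026 and 1397 are coprime, so 1026x + 1397y ranges over all of ℤ.
Run the Euclidean algorithm on 1397 and 1026: 1397 = 1·1026 + 371, 1026 = 2·371 + 284, 371 = 1·284 + 87, 284 = 3·87 + 23, 87 = 3·23 + 18, 23 = 1·18 + 5, 18 = 3·5 + 3, 5 = 1·3 + 2, 3 = 1·2 + 1, 2 = 2·1 + 0.
Back-substituting, 1 = 3 − 1·2 = 3 − (5 − 1·3) = −5 + 2·3 = −5 + 2·(18 − 3·5) = 2·18 − 7·5 = 2·18 − 7·(23 − 1·18) = −7·23 + 9·18 = −7·23 + 9·(87 − 3·23) = 9·87 − 34·23 = 9·87 − 34·(284 − 3·87) = −34·284 + 111·87 = −34·284 + 111·(371 − 1·284) = 111·371 − 145·284 = 111·371 − 145·(1026 − 2·371) = −145·1026 + 401·371 = −145·1026 + 401·(1397 − 1·1026) = 401·1397 − 546·1026; that is, 1026·(-546) + 1397·401 = 1.
Scaling by 2603 gives the particular solution (x, y) = (-1421238, 1043803).
The general solution is x = -1421238 + 1397k, y = 1043803 − 1026k; taking k = 1018 gives the smaller pair x = 908, y = -665.
Indeed 1026·908 + 1397·(-665) = 931608 − 929005 = 2603.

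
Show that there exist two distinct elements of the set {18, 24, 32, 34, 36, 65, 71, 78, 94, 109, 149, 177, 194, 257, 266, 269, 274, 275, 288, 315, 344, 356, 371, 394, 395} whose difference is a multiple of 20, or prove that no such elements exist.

Both 18 and 78 leave remainder 18 on division by 20; their difference 60 = 3·20 is a multiple of 20.

18 and 78 are such a pair.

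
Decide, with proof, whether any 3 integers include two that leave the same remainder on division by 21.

Try 3 consecutive integers, 12, 13, 14. Their remainders mod 21 are 12, 13, 14 — pairwise different, as any 3 ≤ 21 consecutive integers have distinct residues.
So no two of them leave the same remainder on division by 21; the claim fails for this set.

No, the set {12, 13, 14} is a counterexample.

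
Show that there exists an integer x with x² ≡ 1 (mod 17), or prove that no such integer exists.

Take x = 1. Then 1² = 1, and since 0 ≤ 1 < 17 this is already reduced: 1² ≡ 1 (mod 17).

x = 1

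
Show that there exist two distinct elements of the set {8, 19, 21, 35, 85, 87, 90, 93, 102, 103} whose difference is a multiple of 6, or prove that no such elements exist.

19 mod 6 = 1 and 85 mod 6 = 1, so 85 − 19 = 66 = 11·6.

Yes: 19 and 85.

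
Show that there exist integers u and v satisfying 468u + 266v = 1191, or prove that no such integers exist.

Any value of 468u + 266v is a multiple of gcd(468, 266) = 2.
But 1191 = 2·595 + 1, so 2 ∤ 1191.
Hence no integers u, v satisfy the equation.

No such integers exist.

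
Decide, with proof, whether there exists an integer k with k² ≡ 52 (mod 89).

There is no such integer.

Apply Euler's criterion with the prime 89: 52 is a quadratic residue iff 52^44 ≡ 1 (mod 89), and a non-residue iff it is ≡ −1.
Squaring successively (mod 89): 52^2 = 2704 ≡ 34; 52^4 ≡ 34² = 1156 ≡ 88; 52^8 ≡ 88² = 7744 ≡ 1; 52^16 ≡ 1² = 1 ≡ 1; 52^32 ≡ 1² = 1 ≡ 1.
Since 44 = 32 + 8 + 4, 52^44 ≡ 1 · 1 · 88; multiplying out mod 89: 1·1 = 1 ≡ 1, then 1·88 = 88 ≡ 88. Thus 52^44 ≡ 88 ≡ −1 (mod 89).
The value −1 means 52 is a non-residue modulo 89, so k² ≡ 52 (mod 89) is impossible.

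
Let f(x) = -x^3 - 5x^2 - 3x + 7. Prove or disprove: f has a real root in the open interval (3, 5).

f(3) = -74 and f(5) = -258, both negative, so a sign-change argument is unavailable; we show f keeps this sign on the whole interval.
Substitute x = 3 + u, where 0 < u < 2 on the interval. Expanding, f(3 + u) = -u^3 - 14u^2 - 60u - 74.
The nonzero coefficients here are all negative, so for u > 0 every term is negative (or zero), and the constant term -74 is strictly negative.
So f is strictly negative on (3, 5); no root exists in the interval.

f has no root in that interval.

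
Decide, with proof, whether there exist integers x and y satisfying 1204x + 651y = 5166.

x = 27, y = -42

Since gcd(1204, 651) = 7 and 5166 = 7·738, Bézout's identity guarantees a solution.
Dividing through by 7 reduces the equation to 172x + 93y = 738.
Dividing repeatedly: 172 = 1·93 + 79, 93 = 1·79 + 14, 79 = 5·14 + 9, 14 = 1·9 + 5, 9 = 1·5 + 4, 5 = 1·4 + 1, 4 = 4·1 + 0.
Back-substituting, 1 = 5 − 1·4 = 5 − (9 − 1·5) = −9 + 2·5 = −9 + 2·(14 − 1·9) = 2·14 − 3·9 = 2·14 − 3·(79 − 5·14) = −3·79 + 17·14 = −3·79 + 17·(93 − 1·79) = 17·93 − 20·79 = 17·93 − 20·(172 − 1·93) = −20·172 + 37·93; that is, 172·(-20) + 93·37 = 1.
Multiplying through by 738: x = (-20)·738 = -14760, y = 37·738 = 27306 is a solution.
Shifting by a multiple of (93, −172) keeps it a solution: x = -14760 + 159·93 = 27, y = 27306 − 159·172 = -42.
Indeed 1204·27 + 651·(-42) = 32508 − 27342 = 5166.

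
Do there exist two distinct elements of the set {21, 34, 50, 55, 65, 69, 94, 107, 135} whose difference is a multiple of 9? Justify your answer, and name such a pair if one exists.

Two integers differ by a multiple of 9 exactly when they have the same residue mod 9. The residues are 21↦3, 34↦7, 50↦5, 55↦1, 65↦2, 69↦6, 94↦4, 107↦8, 135↦0.
These 9 residues are pairwise different, hence no difference of two elements is divisible by 9.

No such pair exists.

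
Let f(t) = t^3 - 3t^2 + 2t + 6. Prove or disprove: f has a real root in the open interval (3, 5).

No such root exists.

The endpoint values f(3) = 12 and f(5) = 66 are both positive. Claim: f(t) > 0 for every t in (3, 5).
Substitute t = 3 + u, where 0 < u < 2 on the interval. Expanding, f(3 + u) = u^3 + 6u^2 + 11u + 12.
The nonzero coefficients here are all positive, so for u > 0 every term is positive (or zero), and the constant term 12 is strictly positive.
Therefore f(t) > 0 throughout (3, 5), and f has no zero there.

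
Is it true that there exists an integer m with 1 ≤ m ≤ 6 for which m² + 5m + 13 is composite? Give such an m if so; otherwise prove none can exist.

m = 4

At m = 4: 4² + 5·4 + 13 = 49 = 7·7, which is composite.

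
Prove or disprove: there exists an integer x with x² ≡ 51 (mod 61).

Apply Euler's criterion with the prime 61: 51 is a quadratic residue iff 51^30 ≡ 1 (mod 61), and a non-residue iff it is ≡ −1.
Squaring successively (mod 61): 51^2 = 2601 ≡ 39; 51^4 ≡ 39² = 1521 ≡ 57; 51^8 ≡ 57² = 3249 ≡ 16; 51^16 ≡ 16² = 256 ≡ 12.
Since 30 = 16 + 8 + 4 + 2, 51^30 ≡ 12 · 16 · 57 · 39; multiplying out mod 61: 12·16 = 192 ≡ 9, then 9·57 = 513 ≡ 25, then 25·39 = 975 ≡ 60. Thus 51^30 ≡ 60 ≡ −1 (mod 61).
The value −1 means 51 is a non-residue modulo 61, so x² ≡ 51 (mod 61) is impossible.

No, no such integer exists.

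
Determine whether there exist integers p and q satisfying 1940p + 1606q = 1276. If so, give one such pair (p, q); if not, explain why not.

Every value of 1940p + 1606q is a multiple of gcd(1940, 1606) = 2; since 2 ∣ 1276, solutions exist.
Dividing through by 2 reduces the equation to 970p + 803q = 638.
Dividing repeatedly: 970 = 1·803 + 167, 803 = 4·167 + 135, 167 = 1·135 + 32, 135 = 4·32 + 7, 32 = 4·7 + 4, 7 = 1·4 + 3, 4 = 1·3 + 1, 3 = 3·1 + 0.
Unwinding: 1 = 4 − 1·3 = 4 − (7 − 1·4) = −7 + 2·4 = −7 + 2·(32 − 4·7) = 2·32 − 9·7 = 2·32 − 9·(135 − 4·32) = −9·135 + 38·32 = −9·135 + 38·(167 − 1·135) = 38·167 − 47·135 = 38·167 − 47·(803 − 4·167) = −47·803 + 226·167 = −47·803 + 226·(970 − 1·803) = 226·970 − 273·803, i.e. 970·226 + 803·(-273) = 1.
Multiplying through by 638: p = 226·638 = 144188, q = (-273)·638 = -174174 is a solution.
Subtracting 179·803 from p and adding 179·970 to q gives the tidier solution (451, -544).
Indeed 1940·451 + 1606·(-544) = 874940 − 873664 = 1276.

p = 451, q = -544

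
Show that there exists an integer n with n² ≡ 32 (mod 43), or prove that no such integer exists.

43 is prime, so by Euler's criterion 32 is a square mod 43 iff 32^((43−1)/2) = 32^21 ≡ 1 (mod 43).
Repeated squaring mod 43: 32^2 = 1024 ≡ 35; 32^4 ≡ 35² = 1225 ≡ 21; 32^8 ≡ 21² = 441 ≡ 11; 32^16 ≡ 11² = 121 ≡ 35.
Since 21 = 16 + 4 + 1, 32^21 ≡ 35 · 21 · 32; multiplying out mod 43: 35·21 = 735 ≡ 4, then 4·32 = 128 ≡ 42. Thus 32^21 ≡ 42 ≡ −1 (mod 43).
The value −1 means 32 is a non-residue modulo 43, so n² ≡ 32 (mod 43) is impossible.

There is no such integer.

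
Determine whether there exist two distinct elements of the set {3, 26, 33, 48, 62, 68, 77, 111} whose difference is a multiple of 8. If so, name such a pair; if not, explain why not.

Residues mod 8: 3↦3, 26↦2, 33↦1, 48↦0, 62↦6, 68↦4, 77↦5, 111↦7.
These 8 residues are pairwise different, hence no difference of two elements is divisible by 8.

No such pair exists.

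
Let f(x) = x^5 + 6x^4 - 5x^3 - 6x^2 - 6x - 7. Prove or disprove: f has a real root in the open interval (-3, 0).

Such a root exists.

f(-3) = 335 and f(0) = -7, which have opposite signs.
Since f is a polynomial it is continuous on [-3, 0].
By the Intermediate Value Theorem f must vanish at some point of (-3, 0).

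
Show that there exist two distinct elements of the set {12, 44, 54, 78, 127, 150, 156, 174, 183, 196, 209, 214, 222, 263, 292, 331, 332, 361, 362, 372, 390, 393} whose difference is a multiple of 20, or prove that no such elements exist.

The pair (12, 292) works.

Both 12 and 292 leave remainder 12 on division by 20; their difference 280 = 14·20 is a multiple of 20.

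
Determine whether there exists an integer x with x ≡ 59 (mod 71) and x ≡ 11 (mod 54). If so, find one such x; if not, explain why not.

The moduli 71 and 54 are coprime, so by the Chinese Remainder Theorem a unique solution modulo 3834 exists.
Any solution of the first congruence is x = 59 + 71t; substituting into the second, 71t ≡ 11 − 59 ≡ 6 (mod 54).
71 ≡ 17 (mod 54), so this reads 17t ≡ 6 (mod 54). Note 17·35 = 595 ≡ 1 (mod 54) (as 595 − 1 = 11·54), so 17⁻¹ ≡ 35.
Therefore t ≡ 35·6 = 210 ≡ 48 (mod 54).
With t = 48: x = 59 + 71·48 = 3467.
Verify: 3467 = 48·71 + 59 and 3467 = 64·54 + 11. ✓

x = 3467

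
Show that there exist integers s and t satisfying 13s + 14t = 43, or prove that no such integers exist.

Since gcd(13, 14) = 1, every integer is an integer combination of 13 and 14.
Euclidean algorithm: 14 = 1·13 + 1, 13 = 13·1 + 0.
Back-substituting, 1 = 14 − 1·13; that is, 13·(-1) + 14·1 = 1.
Multiplying through by 43: s = (-1)·43 = -43, t = 1·43 = 43 is a solution.
Shifting by a multiple of (14, −13) keeps it a solution: s = -43 + 4·14 = 13, t = 43 − 4·13 = -9.
Check: 13·13 + 14·(-9) = 169 − 126 = 43. ✓

s = 13, t = -9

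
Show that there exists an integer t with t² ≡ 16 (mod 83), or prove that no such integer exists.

t = 79 works: 79² = 6241, and 6241 − 16 = 6225 = 75·83.

t = 79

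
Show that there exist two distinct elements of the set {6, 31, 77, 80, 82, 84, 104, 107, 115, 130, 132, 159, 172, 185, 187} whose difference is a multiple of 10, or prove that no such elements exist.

Reduce each element mod 10: 6↦6, 31↦1, 77↦7, 80↦0, 82↦2, 84↦4, 104↦4, 107↦7, 115↦5, 130↦0, 132↦2, 159↦9, 172↦2, 185↦5, 187↦7. The residue 7 repeats (at 77 and 107), and 107 − 77 = 30 = 3·10.

Yes: 77 and 107.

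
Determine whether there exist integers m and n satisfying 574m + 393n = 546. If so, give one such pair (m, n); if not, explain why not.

574 and 393 are coprime, so 574m + 393n ranges over all of ℤ.
Euclidean algorithm: 574 = 1·393 + 181, 393 = 2·181 + 31, 181 = 5·31 + 26, 31 = 1·26 + 5, 26 = 5·5 + 1, 5 = 5·1 + 0.
Back-substituting, 1 = 26 − 5·5 = 26 − 5·(31 − 1·26) = −5·31 + 6·26 = −5·31 + 6·(181 − 5·31) = 6·181 − 35·31 = 6·181 − 35·(393 − 2·181) = −35·393 + 76·181 = −35·393 + 76·(574 − 1·393) = 76·574 − 111·393; that is, 574·76 + 393·(-111) = 1.
Scaling by 546 gives the particular solution (m, n) = (41496, -60606).
Subtracting 105·393 from m and adding 105·574 to n gives the tidier solution (231, -336).
Indeed 574·231 + 393·(-336) = 132594 − 132048 = 546.

m = 231, n = -336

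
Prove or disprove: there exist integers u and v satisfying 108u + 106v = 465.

Both 108 and 106 are divisible by gcd(108, 106) = 2, hence so is any combination 108u + 106v.
But 465 is not a multiple of 2 (it leaves remainder 1).
So the equation is unsolvable over ℤ.

No, no such integers exist.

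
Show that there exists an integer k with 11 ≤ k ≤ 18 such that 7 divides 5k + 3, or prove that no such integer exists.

At k = 11 the value 58 is not a multiple of 7. k = 12 works, since 5·12 + 3 = 63 = 9·7.

k = 12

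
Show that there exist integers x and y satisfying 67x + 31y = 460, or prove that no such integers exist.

Since gcd(67, 31) = 1, every integer is an integer combination of 67 and 31.
Run the Euclidean algorithm on 67 and 31: 67 = 2·31 + 5, 31 = 6·5 + 1, 5 = 5·1 + 0.
Unwinding: 1 = 31 − 6·5 = 31 − 6·(67 − 2·31) = −6·67 + 13·31, i.e. 67·(-6) + 31·13 = 1.
Scaling by 460 gives the particular solution (x, y) = (-2760, 5980).
The general solution is x = -2760 + 31k, y = 5980 − 67k; taking k = 90 gives the smaller pair x = 30, y = -50.
Check: 67·30 + 31·(-50) = 2010 − 1550 = 460. ✓

x = 30, y = -50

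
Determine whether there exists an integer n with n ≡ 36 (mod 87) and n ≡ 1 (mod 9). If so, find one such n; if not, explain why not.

Reduce both congruences modulo 3, which divides 87 and 9: they say n ≡ 36 (mod 3) and n ≡ 1 (mod 3).
These are incompatible: 36 − 1 = 35 is not divisible by 3.
Therefore no such n exists.

There is no such integer.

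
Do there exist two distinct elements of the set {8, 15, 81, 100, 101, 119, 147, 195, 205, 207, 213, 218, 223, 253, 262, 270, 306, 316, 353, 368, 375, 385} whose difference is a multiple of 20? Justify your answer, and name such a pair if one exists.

8 and 368 are such a pair.

Both 8 and 368 leave remainder 8 on division by 20; their difference 360 = 18·20 is a multiple of 20.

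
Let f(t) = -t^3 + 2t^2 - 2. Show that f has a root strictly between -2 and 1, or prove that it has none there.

f(-2) = 14 and f(1) = -1, which have opposite signs.
As a polynomial, f is continuous on every closed interval.
By the Intermediate Value Theorem, f takes the value 0 somewhere in the open interval.

Yes, f has a root in the interval.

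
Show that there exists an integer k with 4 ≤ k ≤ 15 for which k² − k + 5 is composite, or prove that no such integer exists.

k = 15

At k = 15: 15² − 15 + 5 = 215 = 5·43, which is composite.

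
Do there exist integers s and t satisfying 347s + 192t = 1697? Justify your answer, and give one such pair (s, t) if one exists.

s = 115, t = -199

347 and 192 are coprime, so 347s + 192t ranges over all of ℤ.
Run the Euclidean algorithm on 347 and 192: 347 = 1·192 + 155, 192 = 1·155 + 37, 155 = 4·37 + 7, 37 = 5·7 + 2, 7 = 3·2 + 1, 2 = 2·1 + 0.
Unwinding: 1 = 7 − 3·2 = 7 − 3·(37 − 5·7) = −3·37 + 16·7 = −3·37 + 16·(155 − 4·37) = 16·155 − 67·37 = 16·155 − 67·(192 − 1·155) = −67·192 + 83·155 = −67·192 + 83·(347 − 1·192) = 83·347 − 150·192, i.e. 347·83 + 192·(-150) = 1.
Scaling by 1697 gives the particular solution (s, t) = (140851, -254550).
Subtracting 733·192 from s and adding 733·347 to t gives the tidier solution (115, -199).
Indeed 347·115 + 192·(-199) = 39905 − 38208 = 1697.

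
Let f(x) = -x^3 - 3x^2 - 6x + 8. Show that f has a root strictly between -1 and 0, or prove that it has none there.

f(-1) = 12 and f(0) = 8, both positive.
f'(x) = -3x^2 - 6x - 6 has discriminant (-6)² − 4·(-3)·(-6) = -36 < 0, so f' has no real roots and is negative for every real x.
So f is strictly decreasing; between -1 and 0 its values lie between f(-1) = 12 and f(0) = 8, all positive. Therefore f has no root in (-1, 0).

No such root exists.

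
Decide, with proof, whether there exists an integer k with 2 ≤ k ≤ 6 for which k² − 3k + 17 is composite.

At k = 2: 2² − 3·2 + 17 = 15 = 3·5, which is composite.

k = 2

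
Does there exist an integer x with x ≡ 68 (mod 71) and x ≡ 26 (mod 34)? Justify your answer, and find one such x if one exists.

The moduli 71 and 34 are coprime, so by the Chinese Remainder Theorem a unique solution modulo 2414 exists.
Any solution of the first congruence is x = 68 + 71t; substituting into the second, 71t ≡ 26 − 68 ≡ 26 (mod 34).
71 ≡ 3 (mod 34), so this reads 3t ≡ 26 (mod 34). Since 3·23 = 69 = 2·34 + 1, the inverse of 3 mod 34 is 23.
Multiplying by 23: t ≡ 23·26 = 598 ≡ 20 (mod 34).
Taking t = 20 gives x = 68 + 71·20 = 1488.
Verify: 1488 = 20·71 + 68 and 1488 = 43·34 + 26. ✓

x = 1488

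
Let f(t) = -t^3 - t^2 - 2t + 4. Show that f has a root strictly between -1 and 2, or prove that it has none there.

f(-1) = 6 and f(2) = -12, which have opposite signs.
As a polynomial, f is continuous on every closed interval.
By the Intermediate Value Theorem, f takes the value 0 somewhere in the open interval.

Such a root exists.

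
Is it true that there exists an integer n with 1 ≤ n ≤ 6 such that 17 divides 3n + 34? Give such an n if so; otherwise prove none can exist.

No such integer n in that range exists.

For n = 1, 2, …, 6 the values of 3n + 34 modulo 17 are 3, 6, 9, 12, 15, 1 respectively.
Since 0 is absent from this list, 17 ∤ 3n + 34 for every n with 1 ≤ n ≤ 6.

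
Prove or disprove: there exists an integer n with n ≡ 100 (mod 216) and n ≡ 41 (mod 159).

No, no such integer exists.

Both moduli are multiples of 3 = gcd(216, 159), so any solution would satisfy n ≡ 100 and n ≡ 41 modulo 3 simultaneously.
However 100 ≡ 1 and 41 ≡ 2 (mod 3), and 1 ≠ 2.
Hence the system has no solution.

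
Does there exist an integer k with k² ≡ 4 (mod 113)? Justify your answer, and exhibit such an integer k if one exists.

k = 111 works: 111² = 12321, and 12321 − 4 = 12317 = 109·113.

k = 111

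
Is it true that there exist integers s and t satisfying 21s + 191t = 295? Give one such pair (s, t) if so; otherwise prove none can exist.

Since gcd(21, 191) = 1, every integer is an integer combination of 21 and 191.
Dividing repeatedly: 191 = 9·21 + 2, 21 = 10·2 + 1, 2 = 2·1 + 0.
Working back up the chain: 1 = 21 − 10·2 = 21 − 10·(191 − 9·21) = −10·191 + 91·21. So 21·91 + 191·(-10) = 1.
Multiplying through by 295: s = 91·295 = 26845, t = (-10)·295 = -2950 is a solution.
Subtracting 140·191 from s and adding 140·21 to t gives the tidier solution (105, -10).
Indeed 21·105 + 191·(-10) = 2205 − 1910 = 295.

s = 105, t = -10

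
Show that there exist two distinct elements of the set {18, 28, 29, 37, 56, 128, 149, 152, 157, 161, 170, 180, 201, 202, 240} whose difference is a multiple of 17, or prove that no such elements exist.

Residues mod 17: 18↦1, 28↦11, 29↦12, 37↦3, 56↦5, 128↦9, 149↦13, 152↦16, 157↦4, 161↦8, 170↦0, 180↦10, 201↦14, 202↦15, 240↦2.
These 15 residues are pairwise different, hence no difference of two elements is divisible by 17.

There is no such pair.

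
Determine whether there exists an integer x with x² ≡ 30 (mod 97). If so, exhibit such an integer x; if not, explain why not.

97 is prime, so by Euler's criterion 30 is a square mod 97 iff 30^((97−1)/2) = 30^48 ≡ 1 (mod 97).
Repeated squaring mod 97: 30^2 = 900 ≡ 27; 30^4 ≡ 27² = 729 ≡ 50; 30^8 ≡ 50² = 2500 ≡ 75; 30^16 ≡ 75² = 5625 ≡ 96; 30^32 ≡ 96² = 9216 ≡ 1.
Since 48 = 32 + 16, 30^48 ≡ 1 · 96; multiplying out mod 97: 1·96 = 96 ≡ 96. Thus 30^48 ≡ 96 ≡ −1 (mod 97).
The value −1 means 30 is a non-residue modulo 97, so x² ≡ 30 (mod 97) is impossible.

No, no such integer exists.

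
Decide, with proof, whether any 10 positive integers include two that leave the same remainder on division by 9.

True.

Partition the integers by their residue mod 9; there are 9 classes.
Since 10 > 9, two of the 10 integers must share a residue class by the pigeonhole principle; call them a and b.
That is, a and b leave the same remainder on division by 9, as claimed.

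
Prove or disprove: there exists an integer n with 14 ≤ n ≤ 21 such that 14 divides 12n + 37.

No such integer n in that range exists.

At n = 14, 12·14 + 37 = 205 ≡ 9 (mod 14), and each step in n adds 12, giving residues 9, 7, 5, 3, 1, 13, 11, 9 for n = 14, 15, …, 21.
Since 0 is absent from this list, 14 ∤ 12n + 37 for every n with 14 ≤ n ≤ 21.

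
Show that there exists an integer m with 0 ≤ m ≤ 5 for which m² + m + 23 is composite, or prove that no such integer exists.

m = 1

At m = 1: 1² + 1 + 23 = 25 = 5·5, which is composite.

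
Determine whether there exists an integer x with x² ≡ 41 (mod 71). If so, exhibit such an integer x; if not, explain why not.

No such integer exists.

Apply Euler's criterion with the prime 71: 41 is a quadratic residue iff 41^35 ≡ 1 (mod 71), and a non-residue iff it is ≡ −1.
Repeated squaring mod 71: 41^2 = 1681 ≡ 48; 41^4 ≡ 48² = 2304 ≡ 32; 41^8 ≡ 32² = 1024 ≡ 30; 41^16 ≡ 30² = 900 ≡ 48; 41^32 ≡ 48² = 2304 ≡ 32.
Since 35 = 32 + 2 + 1, 41^35 ≡ 32 · 48 · 41; multiplying out mod 71: 32·48 = 1536 ≡ 45, then 45·41 = 1845 ≡ 70. Thus 41^35 ≡ 70 ≡ −1 (mod 71).
By Euler's criterion 41 is a quadratic non-residue mod 71: no x satisfies x² ≡ 41 (mod 71).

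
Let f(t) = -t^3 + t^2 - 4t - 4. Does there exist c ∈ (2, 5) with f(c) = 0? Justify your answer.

No.

f(2) = -16 and f(5) = -124, both negative.
f'(t) = -3t^2 + 2t - 4 has discriminant 2² − 4·(-3)·(-4) = -44 < 0, so f' has no real roots and is negative for every real t.
So f is strictly decreasing; between 2 and 5 its values lie between f(2) = -16 and f(5) = -124, all negative. Therefore f has no root in (2, 5).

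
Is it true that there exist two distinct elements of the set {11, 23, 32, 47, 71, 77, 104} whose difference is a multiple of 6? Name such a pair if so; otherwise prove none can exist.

The pair (11, 23) works.

Both 11 and 23 leave remainder 5 on division by 6; their difference 12 = 2·6 is a multiple of 6.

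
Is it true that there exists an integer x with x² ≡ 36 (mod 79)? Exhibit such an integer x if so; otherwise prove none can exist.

x = 6

Take x = 6. Then 6² = 36, and since 0 ≤ 36 < 79 this is already reduced: 6² ≡ 36 (mod 79).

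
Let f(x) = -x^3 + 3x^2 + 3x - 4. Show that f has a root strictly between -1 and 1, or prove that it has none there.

f(-1) = -3 and f(1) = 1, which have opposite signs.
f is continuous everywhere (it is a polynomial), in particular on [-1, 1].
By the Intermediate Value Theorem, f takes the value 0 somewhere in the open interval.

Such a root exists.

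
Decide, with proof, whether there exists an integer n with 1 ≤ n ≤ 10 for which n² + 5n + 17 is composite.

n = 9

At n = 9: 9² + 5·9 + 17 = 143 = 11·13, which is composite.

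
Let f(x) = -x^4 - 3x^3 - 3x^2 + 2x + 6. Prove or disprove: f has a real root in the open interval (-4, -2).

The endpoint values f(-4) = -114 and f(-2) = -2 are both negative. Claim: f(x) < 0 for every x in (-4, -2).
Shift to the endpoint -2: with x = -2 − u (0 < u < 2), one computes f(-2 − u) = -u^4 - 5u^3 - 9u^2 - 10u - 2.
All 5 nonzero coefficients of this polynomial in u are negative; hence for u > 0 the value is a sum of negative terms (the constant -2 among them).
So f is strictly negative on (-4, -2); no root exists in the interval.

f has no root in that interval.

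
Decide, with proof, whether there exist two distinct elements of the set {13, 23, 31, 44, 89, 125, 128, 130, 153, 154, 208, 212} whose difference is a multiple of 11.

Both 23 and 89 leave remainder 1 on division by 11; their difference 66 = 6·11 is a multiple of 11.

The pair (23, 89) works.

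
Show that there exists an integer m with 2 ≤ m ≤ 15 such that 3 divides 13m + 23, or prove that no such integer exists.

For m = 2, 3 the values 49, 62 are not multiples of 3. Try m = 4: 13·4 + 23 = 75 = 25·3, which is divisible by 3.

m = 4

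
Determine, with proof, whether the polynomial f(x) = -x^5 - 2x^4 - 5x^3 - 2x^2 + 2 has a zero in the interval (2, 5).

f has no root in that interval.

f(2) = -110 and f(5) = -5048, both negative, so a sign-change argument is unavailable; we show f keeps this sign on the whole interval.
Substitute x = 2 + u, where 0 < u < 3 on the interval. Expanding, f(2 + u) = -u^5 - 12u^4 - 61u^3 - 160u^2 - 212u - 110.
All 6 nonzero coefficients of this polynomial in u are negative; hence for u > 0 the value is a sum of negative terms (the constant -110 among them).
So f is strictly negative on (2, 5); no root exists in the interval.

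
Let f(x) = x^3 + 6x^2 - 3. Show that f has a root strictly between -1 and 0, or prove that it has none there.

f(-1) = 2 and f(0) = -3, which have opposite signs.
Since f is a polynomial it is continuous on [-1, 0].
By the Intermediate Value Theorem, f takes the value 0 somewhere in the open interval.

Yes, f has a root in the interval.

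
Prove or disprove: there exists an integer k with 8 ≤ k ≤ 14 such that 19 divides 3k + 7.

At k = 8, 3·8 + 7 = 31 ≡ 12 (mod 19), and each step in k adds 3, giving residues 12, 15, 18, 2, 5, 8, 11 for k = 8, 9, …, 14.
None is 0, so 19 never divides 3k + 7 on this range.

There is no such integer k in that range.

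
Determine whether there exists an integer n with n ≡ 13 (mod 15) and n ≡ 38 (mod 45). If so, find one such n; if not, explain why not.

gcd(15, 45) = 15. If n ≡ 13 (mod 15) and n ≡ 38 (mod 45), then n ≡ 13 (mod 15) and n ≡ 38 (mod 15).
But 13 mod 15 = 13 while 38 mod 15 = 8, a contradiction.
So no integer satisfies both congruences.

No such integer exists.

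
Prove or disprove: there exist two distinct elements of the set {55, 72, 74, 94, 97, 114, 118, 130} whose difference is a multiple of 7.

Both 55 and 97 leave remainder 6 on division by 7; their difference 42 = 6·7 is a multiple of 7.

The pair (55, 97) works.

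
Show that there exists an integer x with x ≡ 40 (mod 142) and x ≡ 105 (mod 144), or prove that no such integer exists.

Both moduli are multiples of 2 = gcd(142, 144), so any solution would satisfy x ≡ 40 and x ≡ 105 modulo 2 simultaneously.
However 40 ≡ 0 and 105 ≡ 1 (mod 2), and 0 ≠ 1.
Therefore no such x exists.

There is no such integer.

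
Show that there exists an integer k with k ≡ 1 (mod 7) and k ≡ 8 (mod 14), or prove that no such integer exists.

gcd(7, 14) = 7. A simultaneous solution exists iff 1 ≡ 8 (mod 7); here 1 mod 7 = 1 = 8 mod 7, so it does.
Step through k = 1, 1 + 7, 1 + 2·7, …: the values 1, 8 reduce mod 14 to 1, 8. The value 8 hits 8.
Indeed 8 ≡ 1 (mod 7) and 8 ≡ 8 (mod 14).

k = 8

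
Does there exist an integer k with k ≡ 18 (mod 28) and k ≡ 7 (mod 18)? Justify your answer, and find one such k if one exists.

There is no such integer.

Reduce both congruences modulo 2, which divides 28 and 18: they say k ≡ 18 (mod 2) and k ≡ 7 (mod 2).
But 18 mod 2 = 0 while 7 mod 2 = 1, a contradiction.
Therefore no such k exists.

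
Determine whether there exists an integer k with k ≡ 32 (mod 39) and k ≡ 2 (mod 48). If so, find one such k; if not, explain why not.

k = 578

Here gcd(39, 48) = 3, and both 32 and 2 leave remainder 2 mod 3, so the system is consistent.
Put k = 32 + 39t, so we need 39t ≡ 18 (mod 48), equivalently (divide by 3) 13t ≡ 6 (mod 16).
Note 13·5 = 65 ≡ 1 (mod 16) (as 65 − 1 = 4·16), so 13⁻¹ ≡ 5.
Therefore t ≡ 5·6 = 30 ≡ 14 (mod 16).
Then k = 32 + 39·14 = 578.
Check: 578 mod 39 = 32, 578 mod 48 = 2. ✓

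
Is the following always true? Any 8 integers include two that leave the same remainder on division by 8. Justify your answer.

Consider the 8 integers 17, 18, …, 24. They lie in distinct residue classes modulo 8, since 8 ≤ 8.
Hence this collection has no pair with equal remainders mod 8, disproving the claim.

No, the set {17, 18, 19, 20, 21, 22, 23, 24} is a counterexample.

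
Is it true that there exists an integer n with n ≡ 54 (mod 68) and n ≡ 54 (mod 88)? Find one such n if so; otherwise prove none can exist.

The moduli are not coprime: gcd(68, 88) = 4. Compatibility requires 4 ∣ (54 − 54) = 0, which holds, so solutions exist.
In fact n = 54 itself already satisfies 54 mod 88 = 54.
Check: 54 mod 68 = 54, 54 mod 88 = 54. ✓

n = 54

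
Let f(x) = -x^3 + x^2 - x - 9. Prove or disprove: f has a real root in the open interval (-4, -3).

f has no root in that interval.

f(-4) = 75 and f(-3) = 30, both positive.
The derivative f'(x) = -3x^2 + 2x - 1 is a quadratic with discriminant 2² − 4·(-3)·(-1) = -8 < 0; it never vanishes, so it is always negative (sign of the leading coefficient).
So f is strictly decreasing; between -4 and -3 its values lie between f(-4) = 75 and f(-3) = 30, all positive. Therefore f has no root in (-4, -3).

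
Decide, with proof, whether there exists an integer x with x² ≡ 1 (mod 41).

Take x = 40. Then 40² = 1600 = 39·41 + 1, so 40² ≡ 1 (mod 41).

x = 40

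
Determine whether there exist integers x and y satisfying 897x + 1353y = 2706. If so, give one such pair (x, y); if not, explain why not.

x = 0, y = 2

Every value of 897x + 1353y is a multiple of gcd(897, 1353) = 3; since 3 ∣ 2706, solutions exist.
Dividing through by 3 reduces the equation to 299x + 451y = 902.
Euclidean algorithm: 451 = 1·299 + 152, 299 = 1·152 + 147, 152 = 1·147 + 5, 147 = 29·5 + 2, 5 = 2·2 + 1, 2 = 2·1 + 0.
Back-substituting, 1 = 5 − 2·2 = 5 − 2·(147 − 29·5) = −2·147 + 59·5 = −2·147 + 59·(152 − 1·147) = 59·152 − 61·147 = 59·152 − 61·(299 − 1·152) = −61·299 + 120·152 = −61·299 + 120·(451 − 1·299) = 120·451 − 181·299; that is, 299·(-181) + 451·120 = 1.
Multiplying through by 902: x = (-181)·902 = -163262, y = 120·902 = 108240 is a solution.
The general solution is x = -163262 + 451k, y = 108240 − 299k; taking k = 362 gives the smaller pair x = 0, y = 2.
Check: 897·0 + 1353·2 = 0 + 2706 = 2706. ✓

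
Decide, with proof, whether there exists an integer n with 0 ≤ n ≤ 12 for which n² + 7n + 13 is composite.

At n = 8: 8² + 7·8 + 13 = 133 = 7·19, which is composite.

n = 8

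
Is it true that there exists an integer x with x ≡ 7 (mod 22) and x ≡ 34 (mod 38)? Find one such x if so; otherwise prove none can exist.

gcd(22, 38) = 2. If x ≡ 7 (mod 22) and x ≡ 34 (mod 38), then x ≡ 7 (mod 2) and x ≡ 34 (mod 2).
These are incompatible: 7 − 34 = -27 is not divisible by 2.
Therefore no such x exists.

No such integer exists.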